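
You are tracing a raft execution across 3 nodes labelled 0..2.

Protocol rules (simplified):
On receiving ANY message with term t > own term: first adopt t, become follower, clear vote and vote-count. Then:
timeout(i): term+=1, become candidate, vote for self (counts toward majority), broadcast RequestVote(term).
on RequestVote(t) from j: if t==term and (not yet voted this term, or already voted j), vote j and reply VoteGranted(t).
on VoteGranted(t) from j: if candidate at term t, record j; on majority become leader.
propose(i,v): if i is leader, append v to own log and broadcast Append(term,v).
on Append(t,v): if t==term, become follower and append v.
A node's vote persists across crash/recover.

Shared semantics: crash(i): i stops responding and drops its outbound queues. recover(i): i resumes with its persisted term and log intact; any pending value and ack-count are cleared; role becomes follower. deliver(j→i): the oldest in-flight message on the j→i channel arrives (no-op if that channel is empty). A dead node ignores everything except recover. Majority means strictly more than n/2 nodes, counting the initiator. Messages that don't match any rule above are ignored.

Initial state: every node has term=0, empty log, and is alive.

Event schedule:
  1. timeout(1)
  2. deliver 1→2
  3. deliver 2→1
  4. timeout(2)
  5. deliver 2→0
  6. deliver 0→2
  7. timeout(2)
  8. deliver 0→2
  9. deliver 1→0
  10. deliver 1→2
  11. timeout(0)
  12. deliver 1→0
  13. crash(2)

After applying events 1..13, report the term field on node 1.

1. timeout(1):  <1:cand t1 ->
2. deliver 1→2:  <2:foll t1 ->
3. deliver 2→1:  <1:lead t1 ->
4. timeout(2):  <2:cand t2 ->
5. deliver 2→0:  <0:foll t2 ->
6. deliver 0→2:  <2:lead t2 ->
7. timeout(2):  <2:cand t3 ->
8. deliver 0→2:  nop
9. deliver 1→0:  nop
10. deliver 1→2:  nop
11. timeout(0):  <0:cand t3 ->
12. deliver 1→0:  nop
13. crash(2):  <2:✗cand t3 ->

1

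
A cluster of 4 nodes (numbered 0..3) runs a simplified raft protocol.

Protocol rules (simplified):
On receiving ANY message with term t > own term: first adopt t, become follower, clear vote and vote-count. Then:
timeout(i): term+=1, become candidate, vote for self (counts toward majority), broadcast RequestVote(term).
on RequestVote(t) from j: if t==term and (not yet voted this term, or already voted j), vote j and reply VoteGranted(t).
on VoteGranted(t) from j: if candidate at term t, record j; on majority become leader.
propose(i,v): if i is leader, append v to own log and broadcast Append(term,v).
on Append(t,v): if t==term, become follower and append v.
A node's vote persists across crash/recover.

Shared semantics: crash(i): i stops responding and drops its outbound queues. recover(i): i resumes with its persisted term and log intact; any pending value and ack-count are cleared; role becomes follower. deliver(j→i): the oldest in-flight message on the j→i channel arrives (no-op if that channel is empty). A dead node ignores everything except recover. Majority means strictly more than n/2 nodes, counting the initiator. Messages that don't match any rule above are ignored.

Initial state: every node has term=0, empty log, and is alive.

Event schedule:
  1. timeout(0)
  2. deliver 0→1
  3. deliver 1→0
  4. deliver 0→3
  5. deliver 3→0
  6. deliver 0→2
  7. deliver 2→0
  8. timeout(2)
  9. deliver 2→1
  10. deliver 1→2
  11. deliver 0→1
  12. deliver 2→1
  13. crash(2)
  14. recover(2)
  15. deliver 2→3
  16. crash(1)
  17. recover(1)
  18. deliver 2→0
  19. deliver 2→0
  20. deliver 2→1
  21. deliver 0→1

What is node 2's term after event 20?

2

e1 timeout(0): 0[cand,t=1,-]
e2 deliver 0→1: 1[foll,t=1,-]
e3 deliver 1→0: ·
e4 deliver 0→3: 3[foll,t=1,-]
e5 deliver 3→0: 0[lead,t=1,-]
e6 deliver 0→2: 2[foll,t=1,-]
e7 deliver 2→0: ·
e8 timeout(2): 2[cand,t=2,-]
e9 deliver 2→1: 1[foll,t=2,-]
e10 deliver 1→2: ·
e11 deliver 0→1: ·
e12 deliver 2→1: ·
e13 crash(2): 2[✗cand,t=2,-]
e14 recover(2): 2[foll,t=2,-]
e15 deliver 2→3: ·
e16 crash(1): 1[✗foll,t=2,-]
e17 recover(1): 1[foll,t=2,-]
e18 deliver 2→0: ·
e19 deliver 2→0: ·
e20 deliver 2→1: ·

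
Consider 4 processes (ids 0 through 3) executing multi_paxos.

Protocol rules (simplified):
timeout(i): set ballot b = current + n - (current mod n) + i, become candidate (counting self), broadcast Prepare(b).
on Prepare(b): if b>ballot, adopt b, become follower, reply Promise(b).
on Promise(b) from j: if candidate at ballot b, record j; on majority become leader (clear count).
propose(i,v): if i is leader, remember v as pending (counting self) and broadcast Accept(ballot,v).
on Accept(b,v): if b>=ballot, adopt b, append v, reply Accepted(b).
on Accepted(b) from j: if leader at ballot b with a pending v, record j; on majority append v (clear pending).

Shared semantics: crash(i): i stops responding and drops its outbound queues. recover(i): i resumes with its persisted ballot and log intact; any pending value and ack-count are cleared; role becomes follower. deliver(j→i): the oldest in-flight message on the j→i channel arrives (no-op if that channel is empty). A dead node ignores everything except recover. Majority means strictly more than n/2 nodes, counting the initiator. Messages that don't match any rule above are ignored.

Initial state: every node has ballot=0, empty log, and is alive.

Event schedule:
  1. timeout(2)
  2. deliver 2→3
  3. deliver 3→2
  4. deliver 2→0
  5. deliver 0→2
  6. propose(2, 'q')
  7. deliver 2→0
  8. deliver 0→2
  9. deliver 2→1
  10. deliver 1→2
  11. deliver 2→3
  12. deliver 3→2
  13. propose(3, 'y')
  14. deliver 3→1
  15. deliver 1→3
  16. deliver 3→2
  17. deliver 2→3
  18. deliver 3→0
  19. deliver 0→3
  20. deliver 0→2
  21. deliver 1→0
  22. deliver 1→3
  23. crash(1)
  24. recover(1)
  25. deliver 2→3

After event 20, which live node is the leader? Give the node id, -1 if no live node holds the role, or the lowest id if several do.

2

step 1 timeout(2): 2={cand,b=6,log=-}
step 2 deliver 2→3: 3={foll,b=6,log=-}
step 3 deliver 3→2: —
step 4 deliver 2→0: 0={foll,b=6,log=-}
step 5 deliver 0→2: 2={lead,b=6,log=-}
step 6 propose(2,'q'): —
step 7 deliver 2→0: 0={foll,b=6,log=q}
step 8 deliver 0→2: —
step 9 deliver 2→1: 1={foll,b=6,log=-}
step 10 deliver 1→2: —
step 11 deliver 2→3: 3={foll,b=6,log=q}
step 12 deliver 3→2: 2={lead,b=6,log=q}
step 13 propose(3,'y'): —
step 14 deliver 3→1: —
step 15 deliver 1→3: —
step 16 deliver 3→2: —
step 17 deliver 2→3: —
step 18 deliver 3→0: —
step 19 deliver 0→3: —
step 20 deliver 0→2: —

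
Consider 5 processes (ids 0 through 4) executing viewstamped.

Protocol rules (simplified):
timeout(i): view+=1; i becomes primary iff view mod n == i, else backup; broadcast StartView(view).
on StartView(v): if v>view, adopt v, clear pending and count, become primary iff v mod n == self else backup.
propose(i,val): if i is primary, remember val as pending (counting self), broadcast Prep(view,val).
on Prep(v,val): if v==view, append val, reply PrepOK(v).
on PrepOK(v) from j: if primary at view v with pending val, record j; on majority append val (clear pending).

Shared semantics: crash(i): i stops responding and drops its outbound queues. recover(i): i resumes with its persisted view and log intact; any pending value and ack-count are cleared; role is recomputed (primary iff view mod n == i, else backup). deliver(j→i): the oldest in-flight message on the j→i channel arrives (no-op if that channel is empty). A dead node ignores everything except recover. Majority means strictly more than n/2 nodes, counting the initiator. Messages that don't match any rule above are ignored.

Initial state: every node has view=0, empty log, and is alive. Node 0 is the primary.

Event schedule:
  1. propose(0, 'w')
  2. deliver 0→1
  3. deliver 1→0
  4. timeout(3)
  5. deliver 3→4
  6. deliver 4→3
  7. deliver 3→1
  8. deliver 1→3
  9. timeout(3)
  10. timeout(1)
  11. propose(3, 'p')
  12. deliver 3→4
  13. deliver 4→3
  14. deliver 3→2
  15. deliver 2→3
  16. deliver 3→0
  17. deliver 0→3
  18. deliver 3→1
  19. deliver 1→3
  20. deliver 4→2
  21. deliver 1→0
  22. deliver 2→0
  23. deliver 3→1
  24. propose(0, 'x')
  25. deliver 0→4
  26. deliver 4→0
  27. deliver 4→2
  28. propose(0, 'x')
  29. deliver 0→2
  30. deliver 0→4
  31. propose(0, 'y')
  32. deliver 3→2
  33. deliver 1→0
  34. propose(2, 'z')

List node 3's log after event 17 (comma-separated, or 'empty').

step 1 propose(0,'w'): —
step 2 deliver 0→1: 1={back,v=0,log=w}
step 3 deliver 1→0: —
step 4 timeout(3): 3={back,v=1,log=-}
step 5 deliver 3→4: 4={back,v=1,log=-}
step 6 deliver 4→3: —
step 7 deliver 3→1: 1={prim,v=1,log=w}
step 8 deliver 1→3: —
step 9 timeout(3): 3={back,v=2,log=-}
step 10 timeout(1): 1={back,v=2,log=w}
step 11 propose(3,'p'): —
step 12 deliver 3→4: 4={back,v=2,log=-}
step 13 deliver 4→3: —
step 14 deliver 3→2: 2={back,v=1,log=-}
step 15 deliver 2→3: —
step 16 deliver 3→0: 0={back,v=1,log=-}
step 17 deliver 0→3: —

empty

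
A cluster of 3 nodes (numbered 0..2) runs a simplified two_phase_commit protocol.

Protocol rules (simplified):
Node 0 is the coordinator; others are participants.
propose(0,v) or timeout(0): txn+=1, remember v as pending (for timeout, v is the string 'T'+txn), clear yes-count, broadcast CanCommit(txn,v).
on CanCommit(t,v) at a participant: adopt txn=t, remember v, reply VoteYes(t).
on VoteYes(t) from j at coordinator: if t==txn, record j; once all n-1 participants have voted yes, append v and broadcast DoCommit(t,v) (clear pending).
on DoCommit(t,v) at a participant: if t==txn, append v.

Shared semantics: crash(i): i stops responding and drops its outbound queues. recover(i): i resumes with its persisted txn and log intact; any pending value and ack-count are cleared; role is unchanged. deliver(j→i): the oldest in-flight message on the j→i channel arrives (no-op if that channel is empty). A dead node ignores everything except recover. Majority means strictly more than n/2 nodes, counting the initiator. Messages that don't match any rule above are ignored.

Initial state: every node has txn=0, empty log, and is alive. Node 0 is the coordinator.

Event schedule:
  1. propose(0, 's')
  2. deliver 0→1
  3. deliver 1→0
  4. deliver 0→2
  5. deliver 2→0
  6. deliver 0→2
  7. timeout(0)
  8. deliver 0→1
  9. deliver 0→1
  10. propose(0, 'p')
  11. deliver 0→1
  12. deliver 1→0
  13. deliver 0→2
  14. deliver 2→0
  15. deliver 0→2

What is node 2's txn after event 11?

e1 propose(0,'s'): 0[coor,t=1,-]
e2 deliver 0→1: 1[part,t=1,-]
e3 deliver 1→0: ·
e4 deliver 0→2: 2[part,t=1,-]
e5 deliver 2→0: 0[coor,t=1,s]
e6 deliver 0→2: 2[part,t=1,s]
e7 timeout(0): 0[coor,t=2,s]
e8 deliver 0→1: 1[part,t=1,s]
e9 deliver 0→1: 1[part,t=2,s]
e10 propose(0,'p'): 0[coor,t=3,s]
e11 deliver 0→1: 1[part,t=3,s]

1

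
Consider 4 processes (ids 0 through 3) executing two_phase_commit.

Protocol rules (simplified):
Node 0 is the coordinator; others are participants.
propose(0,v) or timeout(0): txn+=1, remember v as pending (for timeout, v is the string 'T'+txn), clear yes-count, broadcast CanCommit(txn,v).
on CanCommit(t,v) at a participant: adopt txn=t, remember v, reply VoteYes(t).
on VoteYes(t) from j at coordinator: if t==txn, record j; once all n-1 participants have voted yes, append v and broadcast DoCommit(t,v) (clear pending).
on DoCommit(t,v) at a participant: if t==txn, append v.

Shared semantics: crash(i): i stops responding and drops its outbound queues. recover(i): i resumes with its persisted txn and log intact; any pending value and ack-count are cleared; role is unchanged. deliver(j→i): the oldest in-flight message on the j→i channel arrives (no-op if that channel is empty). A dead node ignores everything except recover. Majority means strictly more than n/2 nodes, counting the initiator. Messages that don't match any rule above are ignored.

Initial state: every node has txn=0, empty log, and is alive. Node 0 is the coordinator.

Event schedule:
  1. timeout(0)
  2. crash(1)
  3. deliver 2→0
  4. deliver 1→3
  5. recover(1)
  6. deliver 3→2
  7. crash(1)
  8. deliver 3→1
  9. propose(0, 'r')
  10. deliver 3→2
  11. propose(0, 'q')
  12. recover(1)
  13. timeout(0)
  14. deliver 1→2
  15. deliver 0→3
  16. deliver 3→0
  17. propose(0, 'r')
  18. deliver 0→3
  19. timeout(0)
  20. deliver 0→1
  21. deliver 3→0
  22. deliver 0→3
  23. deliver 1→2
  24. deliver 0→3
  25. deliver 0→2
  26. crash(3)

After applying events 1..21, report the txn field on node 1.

1

1. timeout(0):  <0:coor t1 ->
2. crash(1):  <1:✗part t0 ->
3. deliver 2→0:  nop
4. deliver 1→3:  nop
5. recover(1):  <1:part t0 ->
6. deliver 3→2:  nop
7. crash(1):  <1:✗part t0 ->
8. deliver 3→1:  nop
9. propose(0,'r'):  <0:coor t2 ->
10. deliver 3→2:  nop
11. propose(0,'q'):  <0:coor t3 ->
12. recover(1):  <1:part t0 ->
13. timeout(0):  <0:coor t4 ->
14. deliver 1→2:  nop
15. deliver 0→3:  <3:part t1 ->
16. deliver 3→0:  nop
17. propose(0,'r'):  <0:coor t5 ->
18. deliver 0→3:  <3:part t2 ->
19. timeout(0):  <0:coor t6 ->
20. deliver 0→1:  <1:part t1 ->
21. deliver 3→0:  nop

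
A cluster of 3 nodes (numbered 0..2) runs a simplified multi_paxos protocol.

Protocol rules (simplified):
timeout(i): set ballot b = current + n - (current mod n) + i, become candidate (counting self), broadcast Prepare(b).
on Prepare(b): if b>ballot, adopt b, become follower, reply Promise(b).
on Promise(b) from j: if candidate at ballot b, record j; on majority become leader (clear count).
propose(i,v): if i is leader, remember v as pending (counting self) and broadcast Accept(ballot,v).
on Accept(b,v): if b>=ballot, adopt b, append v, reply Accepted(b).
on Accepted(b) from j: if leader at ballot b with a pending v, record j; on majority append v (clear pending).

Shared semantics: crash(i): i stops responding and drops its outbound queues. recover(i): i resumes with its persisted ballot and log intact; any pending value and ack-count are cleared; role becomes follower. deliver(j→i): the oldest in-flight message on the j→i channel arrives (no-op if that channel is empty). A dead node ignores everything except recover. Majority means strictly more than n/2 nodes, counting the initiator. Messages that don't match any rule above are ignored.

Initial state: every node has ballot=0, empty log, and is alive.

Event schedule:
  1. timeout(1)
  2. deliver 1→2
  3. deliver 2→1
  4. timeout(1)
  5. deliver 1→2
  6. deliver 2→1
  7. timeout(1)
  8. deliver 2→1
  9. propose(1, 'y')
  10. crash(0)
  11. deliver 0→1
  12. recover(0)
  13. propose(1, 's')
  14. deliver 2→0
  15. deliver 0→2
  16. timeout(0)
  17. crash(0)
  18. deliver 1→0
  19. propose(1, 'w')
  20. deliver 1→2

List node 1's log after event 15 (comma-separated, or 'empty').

empty

1. timeout(1):  <1:cand b4 ->
2. deliver 1→2:  <2:foll b4 ->
3. deliver 2→1:  <1:lead b4 ->
4. timeout(1):  <1:cand b7 ->
5. deliver 1→2:  <2:foll b7 ->
6. deliver 2→1:  <1:lead b7 ->
7. timeout(1):  <1:cand b10 ->
8. deliver 2→1:  nop
9. propose(1,'y'):  nop
10. crash(0):  <0:✗foll b0 ->
11. deliver 0→1:  nop
12. recover(0):  <0:foll b0 ->
13. propose(1,'s'):  nop
14. deliver 2→0:  nop
15. deliver 0→2:  nop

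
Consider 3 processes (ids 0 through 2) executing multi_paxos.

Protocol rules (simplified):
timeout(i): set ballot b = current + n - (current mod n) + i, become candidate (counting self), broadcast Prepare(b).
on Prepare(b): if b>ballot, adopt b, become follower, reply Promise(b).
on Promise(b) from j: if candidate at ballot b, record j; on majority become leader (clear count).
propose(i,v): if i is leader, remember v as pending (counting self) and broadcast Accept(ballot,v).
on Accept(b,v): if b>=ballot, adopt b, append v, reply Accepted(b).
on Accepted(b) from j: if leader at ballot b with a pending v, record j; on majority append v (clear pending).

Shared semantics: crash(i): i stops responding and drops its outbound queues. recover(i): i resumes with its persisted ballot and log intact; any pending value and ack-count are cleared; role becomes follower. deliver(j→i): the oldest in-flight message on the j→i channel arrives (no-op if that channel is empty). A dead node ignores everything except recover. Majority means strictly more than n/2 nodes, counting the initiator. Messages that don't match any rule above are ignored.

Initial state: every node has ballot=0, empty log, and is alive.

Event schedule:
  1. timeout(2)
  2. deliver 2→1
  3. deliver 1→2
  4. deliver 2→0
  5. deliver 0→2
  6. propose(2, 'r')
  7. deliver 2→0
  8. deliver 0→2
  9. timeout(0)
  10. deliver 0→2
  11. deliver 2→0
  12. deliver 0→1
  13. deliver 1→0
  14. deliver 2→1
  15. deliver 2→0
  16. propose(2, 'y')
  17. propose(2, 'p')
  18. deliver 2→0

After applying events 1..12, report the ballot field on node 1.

step 1 timeout(2): 2={cand,b=5,log=-}
step 2 deliver 2→1: 1={foll,b=5,log=-}
step 3 deliver 1→2: 2={lead,b=5,log=-}
step 4 deliver 2→0: 0={foll,b=5,log=-}
step 5 deliver 0→2: —
step 6 propose(2,'r'): —
step 7 deliver 2→0: 0={foll,b=5,log=r}
step 8 deliver 0→2: 2={lead,b=5,log=r}
step 9 timeout(0): 0={cand,b=6,log=r}
step 10 deliver 0→2: 2={foll,b=6,log=r}
step 11 deliver 2→0: 0={lead,b=6,log=r}
step 12 deliver 0→1: 1={foll,b=6,log=-}

6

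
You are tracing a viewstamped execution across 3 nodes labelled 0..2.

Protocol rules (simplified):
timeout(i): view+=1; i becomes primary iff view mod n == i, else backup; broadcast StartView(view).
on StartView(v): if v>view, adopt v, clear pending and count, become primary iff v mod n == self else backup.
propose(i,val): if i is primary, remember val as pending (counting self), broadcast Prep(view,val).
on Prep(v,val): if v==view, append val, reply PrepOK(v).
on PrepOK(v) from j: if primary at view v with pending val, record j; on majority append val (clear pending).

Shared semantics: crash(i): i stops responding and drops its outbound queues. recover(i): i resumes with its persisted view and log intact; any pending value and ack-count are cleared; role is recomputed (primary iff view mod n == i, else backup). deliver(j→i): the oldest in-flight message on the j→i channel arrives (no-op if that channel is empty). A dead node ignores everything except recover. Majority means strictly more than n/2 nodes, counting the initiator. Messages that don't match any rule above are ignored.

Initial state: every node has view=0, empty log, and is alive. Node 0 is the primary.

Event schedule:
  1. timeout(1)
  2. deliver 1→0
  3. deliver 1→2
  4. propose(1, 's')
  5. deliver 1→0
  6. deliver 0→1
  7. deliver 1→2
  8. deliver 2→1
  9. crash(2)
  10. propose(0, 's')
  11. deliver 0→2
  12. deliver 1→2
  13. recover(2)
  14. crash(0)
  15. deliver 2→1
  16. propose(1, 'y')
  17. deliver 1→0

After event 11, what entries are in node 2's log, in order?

s

[1] timeout(1) → N1(prim v1 [-])
[2] deliver 1→0 → N0(back v1 [-])
[3] deliver 1→2 → N2(back v1 [-])
[4] propose(1,'s') → ∅
[5] deliver 1→0 → N0(back v1 [s])
[6] deliver 0→1 → N1(prim v1 [s])
[7] deliver 1→2 → N2(back v1 [s])
[8] deliver 2→1 → ∅
[9] crash(2) → N2(✗back v1 [s])
[10] propose(0,'s') → ∅
[11] deliver 0→2 → ∅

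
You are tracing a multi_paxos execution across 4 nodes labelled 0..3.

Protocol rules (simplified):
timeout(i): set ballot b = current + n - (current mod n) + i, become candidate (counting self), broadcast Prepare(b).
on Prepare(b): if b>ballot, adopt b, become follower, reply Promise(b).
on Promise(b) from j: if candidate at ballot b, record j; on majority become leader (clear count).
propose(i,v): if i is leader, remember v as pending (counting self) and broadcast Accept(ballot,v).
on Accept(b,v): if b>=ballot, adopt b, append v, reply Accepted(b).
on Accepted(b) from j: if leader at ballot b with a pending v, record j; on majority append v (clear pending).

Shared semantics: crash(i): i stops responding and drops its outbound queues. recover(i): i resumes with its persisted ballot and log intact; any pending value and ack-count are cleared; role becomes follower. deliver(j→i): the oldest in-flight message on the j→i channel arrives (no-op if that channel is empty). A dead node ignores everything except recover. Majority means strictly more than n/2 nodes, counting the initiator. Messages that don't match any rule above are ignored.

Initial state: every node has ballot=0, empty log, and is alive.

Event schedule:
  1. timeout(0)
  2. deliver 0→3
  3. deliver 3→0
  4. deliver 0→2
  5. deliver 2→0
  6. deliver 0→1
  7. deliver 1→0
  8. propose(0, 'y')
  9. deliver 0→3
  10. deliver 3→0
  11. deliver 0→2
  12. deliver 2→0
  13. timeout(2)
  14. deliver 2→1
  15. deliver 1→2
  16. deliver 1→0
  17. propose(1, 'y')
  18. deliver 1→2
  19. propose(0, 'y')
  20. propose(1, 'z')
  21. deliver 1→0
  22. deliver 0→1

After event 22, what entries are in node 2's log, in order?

y

after 1 — timeout(0): n0:cand/b4/[-]
after 2 — deliver 0→3: n3:foll/b4/[-]
after 3 — deliver 3→0: ·
after 4 — deliver 0→2: n2:foll/b4/[-]
after 5 — deliver 2→0: n0:lead/b4/[-]
after 6 — deliver 0→1: n1:foll/b4/[-]
after 7 — deliver 1→0: ·
after 8 — propose(0,'y'): ·
after 9 — deliver 0→3: n3:foll/b4/[y]
after 10 — deliver 3→0: ·
after 11 — deliver 0→2: n2:foll/b4/[y]
after 12 — deliver 2→0: n0:lead/b4/[y]
after 13 — timeout(2): n2:cand/b10/[y]
after 14 — deliver 2→1: n1:foll/b10/[-]
after 15 — deliver 1→2: ·
after 16 — deliver 1→0: ·
after 17 — propose(1,'y'): ·
after 18 — deliver 1→2: ·
after 19 — propose(0,'y'): ·
after 20 — propose(1,'z'): ·
after 21 — deliver 1→0: ·
after 22 — deliver 0→1: ·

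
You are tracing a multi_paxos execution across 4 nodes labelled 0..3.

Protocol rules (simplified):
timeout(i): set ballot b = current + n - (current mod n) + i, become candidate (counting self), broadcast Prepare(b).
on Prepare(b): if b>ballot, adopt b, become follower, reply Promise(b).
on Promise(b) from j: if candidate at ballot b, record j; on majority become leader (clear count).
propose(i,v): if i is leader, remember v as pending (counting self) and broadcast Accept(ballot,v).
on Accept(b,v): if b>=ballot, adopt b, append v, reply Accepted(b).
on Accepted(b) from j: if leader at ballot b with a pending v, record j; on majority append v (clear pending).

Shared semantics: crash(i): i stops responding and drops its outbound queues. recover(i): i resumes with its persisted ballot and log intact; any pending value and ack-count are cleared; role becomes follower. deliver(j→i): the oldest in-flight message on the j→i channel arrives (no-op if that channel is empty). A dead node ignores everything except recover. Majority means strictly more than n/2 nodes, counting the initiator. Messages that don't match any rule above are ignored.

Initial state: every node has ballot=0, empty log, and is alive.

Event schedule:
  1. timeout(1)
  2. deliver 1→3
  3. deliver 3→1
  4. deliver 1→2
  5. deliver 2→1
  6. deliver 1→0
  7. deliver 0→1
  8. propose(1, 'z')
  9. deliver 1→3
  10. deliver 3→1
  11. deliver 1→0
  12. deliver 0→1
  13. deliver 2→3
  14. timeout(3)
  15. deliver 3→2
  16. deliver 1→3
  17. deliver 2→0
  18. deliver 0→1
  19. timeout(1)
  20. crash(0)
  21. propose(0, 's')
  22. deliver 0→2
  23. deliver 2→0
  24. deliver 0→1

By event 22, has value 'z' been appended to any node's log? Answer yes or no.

e1 timeout(1): 1[cand,b=5,-]
e2 deliver 1→3: 3[foll,b=5,-]
e3 deliver 3→1: ·
e4 deliver 1→2: 2[foll,b=5,-]
e5 deliver 2→1: 1[lead,b=5,-]
e6 deliver 1→0: 0[foll,b=5,-]
e7 deliver 0→1: ·
e8 propose(1,'z'): ·
e9 deliver 1→3: 3[foll,b=5,z]
e10 deliver 3→1: ·
e11 deliver 1→0: 0[foll,b=5,z]
e12 deliver 0→1: 1[lead,b=5,z]
e13 deliver 2→3: ·
e14 timeout(3): 3[cand,b=11,z]
e15 deliver 3→2: 2[foll,b=11,-]
e16 deliver 1→3: ·
e17 deliver 2→0: ·
e18 deliver 0→1: ·
e19 timeout(1): 1[cand,b=9,z]
e20 crash(0): 0[✗foll,b=5,z]
e21 propose(0,'s'): ·
e22 deliver 0→2: ·

yes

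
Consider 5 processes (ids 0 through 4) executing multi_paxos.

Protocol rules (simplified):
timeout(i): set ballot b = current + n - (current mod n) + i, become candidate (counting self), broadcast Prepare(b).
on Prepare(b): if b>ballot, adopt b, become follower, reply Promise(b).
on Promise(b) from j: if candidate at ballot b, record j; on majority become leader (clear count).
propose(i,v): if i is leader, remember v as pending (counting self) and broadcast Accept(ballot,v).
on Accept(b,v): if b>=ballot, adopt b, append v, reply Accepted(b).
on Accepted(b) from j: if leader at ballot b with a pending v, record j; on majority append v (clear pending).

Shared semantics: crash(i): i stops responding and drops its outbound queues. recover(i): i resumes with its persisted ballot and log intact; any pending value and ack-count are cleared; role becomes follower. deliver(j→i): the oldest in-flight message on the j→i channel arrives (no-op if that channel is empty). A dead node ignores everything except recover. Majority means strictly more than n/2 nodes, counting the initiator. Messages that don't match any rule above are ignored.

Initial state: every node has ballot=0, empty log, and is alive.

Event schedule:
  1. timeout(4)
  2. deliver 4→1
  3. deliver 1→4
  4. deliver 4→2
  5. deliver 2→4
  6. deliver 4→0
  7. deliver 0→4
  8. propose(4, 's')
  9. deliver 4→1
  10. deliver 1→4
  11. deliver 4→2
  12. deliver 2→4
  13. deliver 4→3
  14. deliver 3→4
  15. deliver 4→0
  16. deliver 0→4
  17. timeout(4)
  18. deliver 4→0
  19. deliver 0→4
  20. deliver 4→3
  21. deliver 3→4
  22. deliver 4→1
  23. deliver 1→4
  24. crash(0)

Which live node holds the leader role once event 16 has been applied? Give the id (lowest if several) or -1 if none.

4

e1 timeout(4): 4[cand,b=9,-]
e2 deliver 4→1: 1[foll,b=9,-]
e3 deliver 1→4: ·
e4 deliver 4→2: 2[foll,b=9,-]
e5 deliver 2→4: 4[lead,b=9,-]
e6 deliver 4→0: 0[foll,b=9,-]
e7 deliver 0→4: ·
e8 propose(4,'s'): ·
e9 deliver 4→1: 1[foll,b=9,s]
e10 deliver 1→4: ·
e11 deliver 4→2: 2[foll,b=9,s]
e12 deliver 2→4: 4[lead,b=9,s]
e13 deliver 4→3: 3[foll,b=9,-]
e14 deliver 3→4: ·
e15 deliver 4→0: 0[foll,b=9,s]
e16 deliver 0→4: ·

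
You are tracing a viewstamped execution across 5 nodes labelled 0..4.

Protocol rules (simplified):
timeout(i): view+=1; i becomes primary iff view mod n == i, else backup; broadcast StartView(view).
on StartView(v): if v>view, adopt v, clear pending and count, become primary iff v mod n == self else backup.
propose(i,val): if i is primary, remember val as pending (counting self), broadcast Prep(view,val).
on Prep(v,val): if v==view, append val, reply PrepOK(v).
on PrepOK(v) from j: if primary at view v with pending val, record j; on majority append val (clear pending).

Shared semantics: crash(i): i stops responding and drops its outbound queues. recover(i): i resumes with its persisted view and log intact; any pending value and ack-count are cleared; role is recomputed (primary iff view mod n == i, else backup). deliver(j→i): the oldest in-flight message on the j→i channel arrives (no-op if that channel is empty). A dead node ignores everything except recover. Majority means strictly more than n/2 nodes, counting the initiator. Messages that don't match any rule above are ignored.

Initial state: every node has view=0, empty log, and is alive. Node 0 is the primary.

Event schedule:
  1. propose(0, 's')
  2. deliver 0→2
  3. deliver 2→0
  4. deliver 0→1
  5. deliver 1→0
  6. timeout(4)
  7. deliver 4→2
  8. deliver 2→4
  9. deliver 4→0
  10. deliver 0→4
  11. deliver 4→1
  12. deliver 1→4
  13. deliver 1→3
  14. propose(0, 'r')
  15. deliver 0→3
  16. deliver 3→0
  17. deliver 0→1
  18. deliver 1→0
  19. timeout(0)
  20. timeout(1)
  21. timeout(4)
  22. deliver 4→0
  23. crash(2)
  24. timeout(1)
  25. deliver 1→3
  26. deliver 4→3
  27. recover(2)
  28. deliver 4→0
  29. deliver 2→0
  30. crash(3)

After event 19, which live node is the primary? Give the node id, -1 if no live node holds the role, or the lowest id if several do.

[1] propose(0,'s') → ∅
[2] deliver 0→2 → N2(back v0 [s])
[3] deliver 2→0 → ∅
[4] deliver 0→1 → N1(back v0 [s])
[5] deliver 1→0 → N0(prim v0 [s])
[6] timeout(4) → N4(back v1 [-])
[7] deliver 4→2 → N2(back v1 [s])
[8] deliver 2→4 → ∅
[9] deliver 4→0 → N0(back v1 [s])
[10] deliver 0→4 → ∅
[11] deliver 4→1 → N1(prim v1 [s])
[12] deliver 1→4 → ∅
[13] deliver 1→3 → ∅
[14] propose(0,'r') → ∅
[15] deliver 0→3 → N3(back v0 [s])
[16] deliver 3→0 → ∅
[17] deliver 0→1 → ∅
[18] deliver 1→0 → ∅
[19] timeout(0) → N0(back v2 [s])

1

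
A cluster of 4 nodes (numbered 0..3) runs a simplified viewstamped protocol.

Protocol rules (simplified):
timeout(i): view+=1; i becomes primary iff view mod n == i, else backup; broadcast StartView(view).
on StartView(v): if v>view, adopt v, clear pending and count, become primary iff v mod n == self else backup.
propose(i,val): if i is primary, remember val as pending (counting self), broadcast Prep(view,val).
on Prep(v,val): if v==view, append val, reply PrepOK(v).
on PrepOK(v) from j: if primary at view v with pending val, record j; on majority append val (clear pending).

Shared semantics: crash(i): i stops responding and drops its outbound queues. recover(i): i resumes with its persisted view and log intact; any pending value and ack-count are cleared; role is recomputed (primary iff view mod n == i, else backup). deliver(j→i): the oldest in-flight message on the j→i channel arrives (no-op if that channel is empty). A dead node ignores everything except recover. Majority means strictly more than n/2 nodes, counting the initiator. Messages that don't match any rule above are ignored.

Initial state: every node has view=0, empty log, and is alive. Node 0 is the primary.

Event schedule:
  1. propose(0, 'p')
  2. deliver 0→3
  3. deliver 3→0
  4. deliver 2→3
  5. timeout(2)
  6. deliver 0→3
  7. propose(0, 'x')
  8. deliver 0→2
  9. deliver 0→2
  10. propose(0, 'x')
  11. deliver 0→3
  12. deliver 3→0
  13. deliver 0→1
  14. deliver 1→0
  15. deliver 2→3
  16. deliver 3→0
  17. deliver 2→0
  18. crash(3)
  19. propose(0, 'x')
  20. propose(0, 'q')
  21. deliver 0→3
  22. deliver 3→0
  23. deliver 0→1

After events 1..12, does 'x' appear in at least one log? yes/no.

1. propose(0,'p'):  nop
2. deliver 0→3:  <3:back v0 p>
3. deliver 3→0:  nop
4. deliver 2→3:  nop
5. timeout(2):  <2:back v1 ->
6. deliver 0→3:  nop
7. propose(0,'x'):  nop
8. deliver 0→2:  nop
9. deliver 0→2:  nop
10. propose(0,'x'):  nop
11. deliver 0→3:  <3:back v0 p,x>
12. deliver 3→0:  nop

yes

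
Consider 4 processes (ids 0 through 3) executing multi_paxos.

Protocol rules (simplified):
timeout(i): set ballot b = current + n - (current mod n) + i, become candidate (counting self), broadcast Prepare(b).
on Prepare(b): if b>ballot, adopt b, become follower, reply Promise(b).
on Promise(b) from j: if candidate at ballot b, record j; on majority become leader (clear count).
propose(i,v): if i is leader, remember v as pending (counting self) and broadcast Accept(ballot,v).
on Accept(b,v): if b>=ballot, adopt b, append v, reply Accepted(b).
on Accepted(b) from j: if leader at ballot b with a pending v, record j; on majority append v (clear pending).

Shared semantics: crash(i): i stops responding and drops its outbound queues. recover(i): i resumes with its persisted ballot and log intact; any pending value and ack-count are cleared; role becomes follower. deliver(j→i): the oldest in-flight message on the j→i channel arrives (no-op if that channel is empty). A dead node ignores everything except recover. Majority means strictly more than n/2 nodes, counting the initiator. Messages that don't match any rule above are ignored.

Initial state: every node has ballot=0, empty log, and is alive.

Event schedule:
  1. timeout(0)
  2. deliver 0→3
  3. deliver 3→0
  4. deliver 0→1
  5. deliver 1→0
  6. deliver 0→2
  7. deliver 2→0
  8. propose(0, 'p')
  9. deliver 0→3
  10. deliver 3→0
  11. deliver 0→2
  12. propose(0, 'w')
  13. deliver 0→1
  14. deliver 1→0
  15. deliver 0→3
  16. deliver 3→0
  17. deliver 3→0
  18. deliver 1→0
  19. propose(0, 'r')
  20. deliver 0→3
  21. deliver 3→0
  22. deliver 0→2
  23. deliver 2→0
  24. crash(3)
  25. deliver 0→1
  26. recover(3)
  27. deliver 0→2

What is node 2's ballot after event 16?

4

e1 timeout(0): 0[cand,b=4,-]
e2 deliver 0→3: 3[foll,b=4,-]
e3 deliver 3→0: ·
e4 deliver 0→1: 1[foll,b=4,-]
e5 deliver 1→0: 0[lead,b=4,-]
e6 deliver 0→2: 2[foll,b=4,-]
e7 deliver 2→0: ·
e8 propose(0,'p'): ·
e9 deliver 0→3: 3[foll,b=4,p]
e10 deliver 3→0: ·
e11 deliver 0→2: 2[foll,b=4,p]
e12 propose(0,'w'): ·
e13 deliver 0→1: 1[foll,b=4,p]
e14 deliver 1→0: ·
e15 deliver 0→3: 3[foll,b=4,p,w]
e16 deliver 3→0: 0[lead,b=4,w]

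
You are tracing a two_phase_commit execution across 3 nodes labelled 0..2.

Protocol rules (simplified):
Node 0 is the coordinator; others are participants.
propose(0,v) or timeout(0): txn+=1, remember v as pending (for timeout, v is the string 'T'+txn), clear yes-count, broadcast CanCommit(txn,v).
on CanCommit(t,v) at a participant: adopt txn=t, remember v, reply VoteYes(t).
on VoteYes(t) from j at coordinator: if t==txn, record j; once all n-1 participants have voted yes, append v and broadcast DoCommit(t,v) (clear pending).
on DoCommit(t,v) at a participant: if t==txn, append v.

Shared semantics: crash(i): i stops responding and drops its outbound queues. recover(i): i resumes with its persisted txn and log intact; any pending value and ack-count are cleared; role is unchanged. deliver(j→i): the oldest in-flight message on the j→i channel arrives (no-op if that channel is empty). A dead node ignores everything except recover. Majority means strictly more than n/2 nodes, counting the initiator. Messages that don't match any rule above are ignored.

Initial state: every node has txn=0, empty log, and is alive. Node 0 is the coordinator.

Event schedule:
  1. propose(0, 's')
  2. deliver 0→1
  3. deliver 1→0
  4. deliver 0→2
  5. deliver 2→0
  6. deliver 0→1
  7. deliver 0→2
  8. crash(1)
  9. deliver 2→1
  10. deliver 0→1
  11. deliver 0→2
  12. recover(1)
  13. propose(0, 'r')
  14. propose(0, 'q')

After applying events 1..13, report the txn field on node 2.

1

after 1 — propose(0,'s'): n0:coor/t1/[-]
after 2 — deliver 0→1: n1:part/t1/[-]
after 3 — deliver 1→0: ·
after 4 — deliver 0→2: n2:part/t1/[-]
after 5 — deliver 2→0: n0:coor/t1/[s]
after 6 — deliver 0→1: n1:part/t1/[s]
after 7 — deliver 0→2: n2:part/t1/[s]
after 8 — crash(1): n1:✗part/t1/[s]
after 9 — deliver 2→1: ·
after 10 — deliver 0→1: ·
after 11 — deliver 0→2: ·
after 12 — recover(1): n1:part/t1/[s]
after 13 — propose(0,'r'): n0:coor/t2/[s]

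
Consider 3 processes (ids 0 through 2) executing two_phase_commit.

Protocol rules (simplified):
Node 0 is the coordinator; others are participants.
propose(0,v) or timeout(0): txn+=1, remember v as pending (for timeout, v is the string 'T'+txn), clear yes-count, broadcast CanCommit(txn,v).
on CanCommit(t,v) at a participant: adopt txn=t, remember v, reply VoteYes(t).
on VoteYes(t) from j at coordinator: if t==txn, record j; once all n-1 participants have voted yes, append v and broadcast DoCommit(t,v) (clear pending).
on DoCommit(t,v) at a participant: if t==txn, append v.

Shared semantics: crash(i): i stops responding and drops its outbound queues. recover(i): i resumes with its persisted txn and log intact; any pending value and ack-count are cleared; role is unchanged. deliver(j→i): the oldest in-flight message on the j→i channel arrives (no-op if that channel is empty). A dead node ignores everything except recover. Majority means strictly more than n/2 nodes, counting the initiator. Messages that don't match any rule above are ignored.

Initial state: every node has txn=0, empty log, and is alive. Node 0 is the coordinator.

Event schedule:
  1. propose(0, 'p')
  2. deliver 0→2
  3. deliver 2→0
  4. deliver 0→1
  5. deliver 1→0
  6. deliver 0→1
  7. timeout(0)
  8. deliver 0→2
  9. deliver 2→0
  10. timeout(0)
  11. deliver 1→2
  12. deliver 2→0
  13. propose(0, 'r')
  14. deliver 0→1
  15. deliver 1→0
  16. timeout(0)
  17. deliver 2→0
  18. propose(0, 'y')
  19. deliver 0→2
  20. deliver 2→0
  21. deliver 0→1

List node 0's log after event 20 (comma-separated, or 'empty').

step 1 propose(0,'p'): 0={coor,t=1,log=-}
step 2 deliver 0→2: 2={part,t=1,log=-}
step 3 deliver 2→0: —
step 4 deliver 0→1: 1={part,t=1,log=-}
step 5 deliver 1→0: 0={coor,t=1,log=p}
step 6 deliver 0→1: 1={part,t=1,log=p}
step 7 timeout(0): 0={coor,t=2,log=p}
step 8 deliver 0→2: 2={part,t=1,log=p}
step 9 deliver 2→0: —
step 10 timeout(0): 0={coor,t=3,log=p}
step 11 deliver 1→2: —
step 12 deliver 2→0: —
step 13 propose(0,'r'): 0={coor,t=4,log=p}
step 14 deliver 0→1: 1={part,t=2,log=p}
step 15 deliver 1→0: —
step 16 timeout(0): 0={coor,t=5,log=p}
step 17 deliver 2→0: —
step 18 propose(0,'y'): 0={coor,t=6,log=p}
step 19 deliver 0→2: 2={part,t=2,log=p}
step 20 deliver 2→0: —

p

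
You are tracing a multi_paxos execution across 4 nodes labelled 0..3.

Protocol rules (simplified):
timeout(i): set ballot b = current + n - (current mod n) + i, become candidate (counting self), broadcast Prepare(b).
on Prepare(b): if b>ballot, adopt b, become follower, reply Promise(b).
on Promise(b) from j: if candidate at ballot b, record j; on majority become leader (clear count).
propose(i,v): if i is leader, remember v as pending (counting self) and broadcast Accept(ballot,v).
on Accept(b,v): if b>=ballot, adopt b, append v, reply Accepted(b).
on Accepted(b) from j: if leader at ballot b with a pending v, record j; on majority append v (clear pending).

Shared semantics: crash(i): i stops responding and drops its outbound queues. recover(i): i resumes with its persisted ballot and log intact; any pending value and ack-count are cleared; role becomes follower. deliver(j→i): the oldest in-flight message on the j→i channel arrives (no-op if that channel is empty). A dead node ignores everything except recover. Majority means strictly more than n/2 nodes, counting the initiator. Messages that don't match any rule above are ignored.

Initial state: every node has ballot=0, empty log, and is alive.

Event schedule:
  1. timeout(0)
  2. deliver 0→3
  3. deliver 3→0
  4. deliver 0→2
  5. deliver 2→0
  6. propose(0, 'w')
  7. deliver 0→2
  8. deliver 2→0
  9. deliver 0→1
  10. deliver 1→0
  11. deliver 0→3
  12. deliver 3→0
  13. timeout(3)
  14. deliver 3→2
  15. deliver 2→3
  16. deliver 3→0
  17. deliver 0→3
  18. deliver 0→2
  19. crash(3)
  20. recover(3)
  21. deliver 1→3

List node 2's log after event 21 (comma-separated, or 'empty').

w

step 1 timeout(0): 0={cand,b=4,log=-}
step 2 deliver 0→3: 3={foll,b=4,log=-}
step 3 deliver 3→0: —
step 4 deliver 0→2: 2={foll,b=4,log=-}
step 5 deliver 2→0: 0={lead,b=4,log=-}
step 6 propose(0,'w'): —
step 7 deliver 0→2: 2={foll,b=4,log=w}
step 8 deliver 2→0: —
step 9 deliver 0→1: 1={foll,b=4,log=-}
step 10 deliver 1→0: —
step 11 deliver 0→3: 3={foll,b=4,log=w}
step 12 deliver 3→0: 0={lead,b=4,log=w}
step 13 timeout(3): 3={cand,b=11,log=w}
step 14 deliver 3→2: 2={foll,b=11,log=w}
step 15 deliver 2→3: —
step 16 deliver 3→0: 0={foll,b=11,log=w}
step 17 deliver 0→3: 3={lead,b=11,log=w}
step 18 deliver 0→2: —
step 19 crash(3): 3={✗lead,b=11,log=w}
step 20 recover(3): 3={foll,b=11,log=w}
step 21 deliver 1→3: —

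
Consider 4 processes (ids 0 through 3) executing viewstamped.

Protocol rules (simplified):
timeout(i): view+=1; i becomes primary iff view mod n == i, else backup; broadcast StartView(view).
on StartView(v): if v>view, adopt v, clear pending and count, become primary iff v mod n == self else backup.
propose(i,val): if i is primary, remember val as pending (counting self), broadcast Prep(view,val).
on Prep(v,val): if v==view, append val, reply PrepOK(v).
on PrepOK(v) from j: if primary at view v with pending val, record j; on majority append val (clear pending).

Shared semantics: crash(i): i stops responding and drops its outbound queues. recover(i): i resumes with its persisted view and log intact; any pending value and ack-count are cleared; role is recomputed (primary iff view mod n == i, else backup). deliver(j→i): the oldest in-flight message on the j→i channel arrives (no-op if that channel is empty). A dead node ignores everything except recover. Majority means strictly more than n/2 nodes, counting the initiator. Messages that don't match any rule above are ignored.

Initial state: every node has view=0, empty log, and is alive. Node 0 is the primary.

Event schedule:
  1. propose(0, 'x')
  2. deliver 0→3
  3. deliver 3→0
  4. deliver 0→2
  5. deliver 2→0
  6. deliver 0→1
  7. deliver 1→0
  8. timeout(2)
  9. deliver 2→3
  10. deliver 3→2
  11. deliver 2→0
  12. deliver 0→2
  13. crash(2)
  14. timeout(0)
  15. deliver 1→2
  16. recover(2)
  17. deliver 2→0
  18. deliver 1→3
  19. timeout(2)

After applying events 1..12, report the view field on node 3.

1

1. propose(0,'x'):  nop
2. deliver 0→3:  <3:back v0 x>
3. deliver 3→0:  nop
4. deliver 0→2:  <2:back v0 x>
5. deliver 2→0:  <0:prim v0 x>
6. deliver 0→1:  <1:back v0 x>
7. deliver 1→0:  nop
8. timeout(2):  <2:back v1 x>
9. deliver 2→3:  <3:back v1 x>
10. deliver 3→2:  nop
11. deliver 2→0:  <0:back v1 x>
12. deliver 0→2:  nop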